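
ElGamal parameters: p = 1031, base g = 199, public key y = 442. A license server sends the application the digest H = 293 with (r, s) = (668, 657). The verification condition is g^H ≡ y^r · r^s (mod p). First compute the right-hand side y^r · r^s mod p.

442^668 mod 1031 = 807
668^657 mod 1031 = 514
y^r · r^s ≡ 807·514 = 414798 ≡ 336 (mod 1031)

336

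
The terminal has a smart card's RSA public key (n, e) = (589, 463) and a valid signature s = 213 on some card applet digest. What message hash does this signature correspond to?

370

s^2 ≡ 213^2 = 45369 ≡ 16
s^4 ≡ 16^2 = 256
s^8 ≡ 256^2 = 65536 ≡ 157
s^16 ≡ 157^2 = 24649 ≡ 500
s^32 ≡ 500^2 = 250000 ≡ 264
s^64 ≡ 264^2 = 69696 ≡ 194
s^128 ≡ 194^2 = 37636 ≡ 529
s^256 ≡ 529^2 = 279841 ≡ 66
463 = 256 + 128 + 64 + 8 + 4 + 2 + 1, so s^463 ≡ 66·529·194·157·256·16·213 ≡ 370 (mod 589)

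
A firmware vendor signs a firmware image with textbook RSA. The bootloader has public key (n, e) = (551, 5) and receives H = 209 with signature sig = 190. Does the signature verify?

does not verify

sig^5 mod 551 = 342
The recovered value 342 does not match the digest 209.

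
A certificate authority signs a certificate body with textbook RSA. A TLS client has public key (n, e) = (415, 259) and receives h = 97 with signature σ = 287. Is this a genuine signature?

σ^2 ≡ 287^2 = 82369 ≡ 199
σ^4 ≡ 199^2 = 39601 ≡ 176
σ^8 ≡ 176^2 = 30976 ≡ 266
σ^16 ≡ 266^2 = 70756 ≡ 206
σ^32 ≡ 206^2 = 42436 ≡ 106
σ^64 ≡ 106^2 = 11236 ≡ 31
σ^128 ≡ 31^2 = 961 ≡ 131
σ^256 ≡ 131^2 = 17161 ≡ 146
259 = 256 + 2 + 1, so σ^259 ≡ 146·199·287 ≡ 318 (mod 415)
σ^259 mod 415 = 318, but h = 97.

forged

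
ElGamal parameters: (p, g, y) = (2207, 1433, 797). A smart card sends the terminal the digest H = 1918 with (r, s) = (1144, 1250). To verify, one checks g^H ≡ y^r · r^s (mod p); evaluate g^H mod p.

1433^2 = 2053489 ≡ 979
1433^4 ≡ 979^2 = 958441 ≡ 603
1433^8 ≡ 603^2 = 363609 ≡ 1661
1433^16 ≡ 1661^2 = 2758921 ≡ 171
1433^32 ≡ 171^2 = 29241 ≡ 550
1433^64 ≡ 550^2 = 302500 ≡ 141
1433^128 ≡ 141^2 = 19881 ≡ 18
1433^256 ≡ 18^2 = 324
1433^512 ≡ 324^2 = 104976 ≡ 1247
1433^1024 ≡ 1247^2 = 1555009 ≡ 1281
1918 = 1024 + 512 + 256 + 64 + 32 + 16 + 8 + 4 + 2, so 1433^1918 ≡ 1281·1247·324·141·550·171·1661·603·979 ≡ 615 (mod 2207)

615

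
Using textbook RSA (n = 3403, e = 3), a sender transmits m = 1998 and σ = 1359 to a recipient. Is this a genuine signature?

forged

Squares mod 3403: σ^1≡1359, σ^2≡2455
3 = 2 + 1, so σ^3 ≡ 2455·1359 ≡ 1405 (mod 3403)
The recovered value 1405 does not match the digest 1998.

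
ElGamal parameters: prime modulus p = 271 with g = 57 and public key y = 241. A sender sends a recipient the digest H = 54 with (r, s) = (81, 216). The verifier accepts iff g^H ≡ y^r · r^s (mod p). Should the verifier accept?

accept

Left side g^H mod p:
57^2 = 3249 ≡ 268
57^4 ≡ 268^2 = 71824 ≡ 9
57^8 ≡ 9^2 = 81
57^16 ≡ 81^2 = 6561 ≡ 57
57^32 ≡ 57^2 = 3249 ≡ 268
54 = 32 + 16 + 4 + 2, so 57^54 ≡ 268·57·9·268 ≡ 10 (mod 271)
Right side y^r · r^s mod p:
241^2 = 58081 ≡ 87
241^4 ≡ 87^2 = 7569 ≡ 252
241^8 ≡ 252^2 = 63504 ≡ 90
241^16 ≡ 90^2 = 8100 ≡ 241
241^32 ≡ 241^2 = 58081 ≡ 87
241^64 ≡ 87^2 = 7569 ≡ 252
81 = 64 + 16 + 1, so 241^81 ≡ 252·241·241 ≡ 244 (mod 271)
81^2 = 6561 ≡ 57
81^4 ≡ 57^2 = 3249 ≡ 268
81^8 ≡ 268^2 = 71824 ≡ 9
81^16 ≡ 9^2 = 81
81^32 ≡ 81^2 = 6561 ≡ 57
81^64 ≡ 57^2 = 3249 ≡ 268
81^128 ≡ 268^2 = 71824 ≡ 9
216 = 128 + 64 + 16 + 8, so 81^216 ≡ 9·268·81·9 ≡ 100 (mod 271)
244·100 = 24400 ≡ 10 (mod 271)
10 ≡ 10 (mod 271), so the signature is genuine.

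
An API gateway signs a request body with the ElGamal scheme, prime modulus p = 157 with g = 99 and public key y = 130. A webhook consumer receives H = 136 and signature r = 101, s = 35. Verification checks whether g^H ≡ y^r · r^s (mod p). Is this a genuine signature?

Left side g^H mod p:
Squares mod 157: 99^1≡99, 99^2≡67, 99^4≡93, 99^8≡14, 99^16≡39, 99^32≡108, 99^64≡46, 99^128≡75
136 = 128 + 8, so 99^136 ≡ 75·14 ≡ 108 (mod 157)
Right side y^r · r^s mod p:
Squares mod 157: 130^1≡130, 130^2≡101, 130^4≡153, 130^8≡16, 130^16≡99, 130^32≡67, 130^64≡93
101 = 64 + 32 + 4 + 1, so 130^101 ≡ 93·67·153·130 ≡ 46 (mod 157)
Squares mod 157: 101^1≡101, 101^2≡153, 101^4≡16, 101^8≡99, 101^16≡67, 101^32≡93
35 = 32 + 2 + 1, so 101^35 ≡ 93·153·101 ≡ 108 (mod 157)
46·108 = 4968 ≡ 101 (mod 157)
108 ≠ 101, so verification fails.

forged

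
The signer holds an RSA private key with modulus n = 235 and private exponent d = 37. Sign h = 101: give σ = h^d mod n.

h^2 ≡ 101^2 = 10201 ≡ 96
h^4 ≡ 96^2 = 9216 ≡ 51
h^8 ≡ 51^2 = 2601 ≡ 16
h^16 ≡ 16^2 = 256 ≡ 21
h^32 ≡ 21^2 = 441 ≡ 206
37 = 32 + 4 + 1, so h^37 ≡ 206·51·101 ≡ 81 (mod 235)

81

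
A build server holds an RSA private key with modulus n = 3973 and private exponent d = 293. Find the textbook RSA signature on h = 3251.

2977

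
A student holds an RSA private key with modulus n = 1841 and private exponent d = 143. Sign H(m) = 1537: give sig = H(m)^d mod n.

1444

Squares mod 1841: (H(m))^1≡1537, (H(m))^2≡366, (H(m))^4≡1404, (H(m))^8≡1346, (H(m))^16≡172, (H(m))^32≡128, (H(m))^64≡1656, (H(m))^128≡1087
143 = 128 + 8 + 4 + 2 + 1, so (H(m))^143 ≡ 1087·1346·1404·366·1537 ≡ 1444 (mod 1841)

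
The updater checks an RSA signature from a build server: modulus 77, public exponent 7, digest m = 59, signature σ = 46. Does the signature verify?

σ^2 ≡ 46^2 = 2116 ≡ 37
σ^4 ≡ 37^2 = 1369 ≡ 60
7 = 4 + 2 + 1, so σ^7 ≡ 60·37·46 ≡ 18 (mod 77)
The recovered value 18 does not match the digest 59.

does not verify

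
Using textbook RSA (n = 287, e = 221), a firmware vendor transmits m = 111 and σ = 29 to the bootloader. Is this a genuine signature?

σ^2 ≡ 29^2 = 841 ≡ 267
σ^4 ≡ 267^2 = 71289 ≡ 113
σ^8 ≡ 113^2 = 12769 ≡ 141
σ^16 ≡ 141^2 = 19881 ≡ 78
σ^32 ≡ 78^2 = 6084 ≡ 57
σ^64 ≡ 57^2 = 3249 ≡ 92
σ^128 ≡ 92^2 = 8464 ≡ 141
221 = 128 + 64 + 16 + 8 + 4 + 1, so σ^221 ≡ 141·92·78·141·113·29 ≡ 176 (mod 287)
176 ≠ 111, so verification fails.

forged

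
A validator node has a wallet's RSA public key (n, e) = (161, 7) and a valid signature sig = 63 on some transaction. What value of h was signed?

sig^2 ≡ 63^2 = 3969 ≡ 105
sig^4 ≡ 105^2 = 11025 ≡ 77
7 = 4 + 2 + 1, so sig^7 ≡ 77·105·63 ≡ 112 (mod 161)

112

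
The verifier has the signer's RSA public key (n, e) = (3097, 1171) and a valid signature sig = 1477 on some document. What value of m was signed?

Squares mod 3097: sig^1≡1477, sig^2≡1241, sig^4≡872, sig^8≡1619, sig^16≡1099, sig^32≡3068, sig^64≡841, sig^128≡1165, sig^256≡739, sig^512≡1049, sig^1024≡966
1171 = 1024 + 128 + 16 + 2 + 1, so sig^1171 ≡ 966·1165·1099·1241·1477 ≡ 2541 (mod 3097)

2541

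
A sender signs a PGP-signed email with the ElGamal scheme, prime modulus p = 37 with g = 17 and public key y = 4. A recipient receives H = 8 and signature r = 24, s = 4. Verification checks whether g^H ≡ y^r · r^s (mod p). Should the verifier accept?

Left side g^H mod p:
17^2 = 289 ≡ 30
17^4 ≡ 30^2 = 900 ≡ 12
17^8 ≡ 12^2 = 144 ≡ 33
Right side y^r · r^s mod p:
4^2 = 16
4^4 ≡ 16^2 = 256 ≡ 34
4^8 ≡ 34^2 = 1156 ≡ 9
4^16 ≡ 9^2 = 81 ≡ 7
24 = 16 + 8, so 4^24 ≡ 7·9 ≡ 26 (mod 37)
24^2 = 576 ≡ 21
24^4 ≡ 21^2 = 441 ≡ 34
26·34 = 884 ≡ 33 (mod 37)
33 ≡ 33 (mod 37), so the signature is genuine.

accept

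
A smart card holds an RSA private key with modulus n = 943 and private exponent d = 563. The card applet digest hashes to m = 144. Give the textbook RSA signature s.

36

m^563 mod 943 = 36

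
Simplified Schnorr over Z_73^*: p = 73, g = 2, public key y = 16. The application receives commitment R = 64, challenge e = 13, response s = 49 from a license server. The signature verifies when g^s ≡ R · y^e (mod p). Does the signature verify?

g^s mod p:
2^2 = 4
2^4 ≡ 4^2 = 16
2^8 ≡ 16^2 = 256 ≡ 37
2^16 ≡ 37^2 = 1369 ≡ 55
2^32 ≡ 55^2 = 3025 ≡ 32
49 = 32 + 16 + 1, so 2^49 ≡ 32·55·2 ≡ 16 (mod 73)
R · y^e mod p:
16^2 = 256 ≡ 37
16^4 ≡ 37^2 = 1369 ≡ 55
16^8 ≡ 55^2 = 3025 ≡ 32
13 = 8 + 4 + 1, so 16^13 ≡ 32·55·16 ≡ 55 (mod 73)
64·55 = 3520 ≡ 16 (mod 73)
16 ≡ 16 (mod 73); signature holds.

verifies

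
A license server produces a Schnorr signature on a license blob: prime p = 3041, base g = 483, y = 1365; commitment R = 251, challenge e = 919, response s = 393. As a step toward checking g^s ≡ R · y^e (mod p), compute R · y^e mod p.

1365^2 = 1863225 ≡ 2133
1365^4 ≡ 2133^2 = 4549689 ≡ 353
1365^8 ≡ 353^2 = 124609 ≡ 2969
1365^16 ≡ 2969^2 = 8814961 ≡ 2143
1365^32 ≡ 2143^2 = 4592449 ≡ 539
1365^64 ≡ 539^2 = 290521 ≡ 1626
1365^128 ≡ 1626^2 = 2643876 ≡ 1247
1365^256 ≡ 1247^2 = 1555009 ≡ 1058
1365^512 ≡ 1058^2 = 1119364 ≡ 276
919 = 512 + 256 + 128 + 16 + 4 + 2 + 1, so 1365^919 ≡ 276·1058·1247·2143·353·2133·1365 ≡ 2533 (mod 3041)
R · y^e ≡ 251·2533 = 635783 ≡ 214 (mod 3041)

214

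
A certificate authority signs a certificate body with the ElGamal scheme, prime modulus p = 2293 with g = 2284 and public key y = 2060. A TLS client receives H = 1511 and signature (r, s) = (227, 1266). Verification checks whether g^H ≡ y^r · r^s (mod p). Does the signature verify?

Left side g^H mod p:
Squares mod 2293: 2284^1≡2284, 2284^2≡81, 2284^4≡1975, 2284^8≡232, 2284^16≡1085, 2284^32≡916, 2284^64≡2111, 2284^128≡1022, 2284^256≡1169, 2284^512≡2226, 2284^1024≡2196
1511 = 1024 + 256 + 128 + 64 + 32 + 4 + 2 + 1, so 2284^1511 ≡ 2196·1169·1022·2111·916·1975·81·2284 ≡ 2198 (mod 2293)
Right side y^r · r^s mod p:
Squares mod 2293: 2060^1≡2060, 2060^2≡1550, 2060^4≡1729, 2060^8≡1662, 2060^16≡1472, 2060^32≡2192, 2060^64≡1029, 2060^128≡1768
227 = 128 + 64 + 32 + 2 + 1, so 2060^227 ≡ 1768·1029·2192·1550·2060 ≡ 318 (mod 2293)
Squares mod 2293: 227^1≡227, 227^2≡1083, 227^4≡1166, 227^8≡2100, 227^16≡561, 227^32≡580, 227^64≡1622, 227^128≡813, 227^256≡585, 227^512≡568, 227^1024≡1604
1266 = 1024 + 128 + 64 + 32 + 16 + 2, so 227^1266 ≡ 1604·813·1622·580·561·1083 ≡ 174 (mod 2293)
318·174 = 55332 ≡ 300 (mod 2293)
2198 ≠ 300, so verification fails.

does not verify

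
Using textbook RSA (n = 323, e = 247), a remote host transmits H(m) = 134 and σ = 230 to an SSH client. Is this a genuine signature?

forged

σ^247 mod 323 = 155
155 ≠ 134, so verification fails.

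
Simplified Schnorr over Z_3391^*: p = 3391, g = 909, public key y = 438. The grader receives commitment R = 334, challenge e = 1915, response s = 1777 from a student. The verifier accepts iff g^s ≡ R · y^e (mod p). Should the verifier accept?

reject

g^s mod p:
Squares mod 3391: 909^1≡909, 909^2≡2268, 909^4≡3068, 909^8≡2599, 909^16≡3320, 909^32≡1650, 909^64≡2918, 909^128≡3314, 909^256≡2538, 909^512≡1935, 909^1024≡561
1777 = 1024 + 512 + 128 + 64 + 32 + 16 + 1, so 909^1777 ≡ 561·1935·3314·2918·1650·3320·909 ≡ 993 (mod 3391)
R · y^e mod p:
Squares mod 3391: 438^1≡438, 438^2≡1948, 438^4≡175, 438^8≡106, 438^16≡1063, 438^32≡766, 438^64≡113, 438^128≡2596, 438^256≡1299, 438^512≡2074, 438^1024≡1688
1915 = 1024 + 512 + 256 + 64 + 32 + 16 + 8 + 2 + 1, so 438^1915 ≡ 1688·2074·1299·113·766·1063·106·1948·438 ≡ 1298 (mod 3391)
334·1298 = 433532 ≡ 2875 (mod 3391)
993 ≠ 2875; the check fails.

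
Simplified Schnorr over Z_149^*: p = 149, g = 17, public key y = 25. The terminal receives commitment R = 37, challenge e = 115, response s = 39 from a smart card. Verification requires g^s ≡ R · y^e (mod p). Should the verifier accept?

reject

g^s mod p:
17^2 = 289 ≡ 140
17^4 ≡ 140^2 = 19600 ≡ 81
17^8 ≡ 81^2 = 6561 ≡ 5
17^16 ≡ 5^2 = 25
17^32 ≡ 25^2 = 625 ≡ 29
39 = 32 + 4 + 2 + 1, so 17^39 ≡ 29·81·140·17 ≡ 140 (mod 149)
R · y^e mod p:
25^2 = 625 ≡ 29
25^4 ≡ 29^2 = 841 ≡ 96
25^8 ≡ 96^2 = 9216 ≡ 127
25^16 ≡ 127^2 = 16129 ≡ 37
25^32 ≡ 37^2 = 1369 ≡ 28
25^64 ≡ 28^2 = 784 ≡ 39
115 = 64 + 32 + 16 + 2 + 1, so 25^115 ≡ 39·28·37·29·25 ≡ 96 (mod 149)
37·96 = 3552 ≡ 125 (mod 149)
140 ≠ 125; the check fails.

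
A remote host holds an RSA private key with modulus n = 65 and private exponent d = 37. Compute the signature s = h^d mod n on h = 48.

Squares mod 65: h^1≡48, h^2≡29, h^4≡61, h^8≡16, h^16≡61, h^32≡16
37 = 32 + 4 + 1, so h^37 ≡ 16·61·48 ≡ 48 (mod 65)

48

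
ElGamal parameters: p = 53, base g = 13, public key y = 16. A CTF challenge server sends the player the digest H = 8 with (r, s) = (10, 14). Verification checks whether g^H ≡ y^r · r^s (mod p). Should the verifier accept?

accept

Left side g^H mod p:
13^8 mod 53 = 36
Right side y^r · r^s mod p:
16^10 mod 53 = 46
10^14 mod 53 = 10
46·10 = 460 ≡ 36 (mod 53)
36 ≡ 36 (mod 53), so the signature is genuine.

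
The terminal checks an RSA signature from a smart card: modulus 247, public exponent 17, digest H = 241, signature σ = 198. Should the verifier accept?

reject

Squares mod 247: σ^1≡198, σ^2≡178, σ^4≡68, σ^8≡178, σ^16≡68
17 = 16 + 1, so σ^17 ≡ 68·198 ≡ 126 (mod 247)
126 ≠ 241, so verification fails.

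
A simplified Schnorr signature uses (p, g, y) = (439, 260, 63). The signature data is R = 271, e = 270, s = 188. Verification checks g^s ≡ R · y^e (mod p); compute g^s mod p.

Squares mod 439: 260^1≡260, 260^2≡433, 260^4≡36, 260^8≡418, 260^16≡2, 260^32≡4, 260^64≡16, 260^128≡256
188 = 128 + 32 + 16 + 8 + 4, so 260^188 ≡ 256·4·2·418·36 ≡ 65 (mod 439)

65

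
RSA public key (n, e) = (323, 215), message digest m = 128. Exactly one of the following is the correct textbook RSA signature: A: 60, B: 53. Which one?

B

Candidate A: 60^2 = 3600 ≡ 47; 60^4 ≡ 47^2 = 2209 ≡ 271; 60^8 ≡ 271^2 = 73441 ≡ 120; 60^16 ≡ 120^2 = 14400 ≡ 188; 60^32 ≡ 188^2 = 35344 ≡ 137; 60^64 ≡ 137^2 = 18769 ≡ 35; 60^128 ≡ 35^2 = 1225 ≡ 256; 215 = 128 + 64 + 16 + 4 + 2 + 1, so 60^215 ≡ 256·35·188·271·47·60 ≡ 70 (mod 323)
Candidate B: 53^2 = 2809 ≡ 225; 53^4 ≡ 225^2 = 50625 ≡ 237; 53^8 ≡ 237^2 = 56169 ≡ 290; 53^16 ≡ 290^2 = 84100 ≡ 120; 53^32 ≡ 120^2 = 14400 ≡ 188; 53^64 ≡ 188^2 = 35344 ≡ 137; 53^128 ≡ 137^2 = 18769 ≡ 35; 215 = 128 + 64 + 16 + 4 + 2 + 1, so 53^215 ≡ 35·137·120·237·225·53 ≡ 128 (mod 323)
  → matches m = 128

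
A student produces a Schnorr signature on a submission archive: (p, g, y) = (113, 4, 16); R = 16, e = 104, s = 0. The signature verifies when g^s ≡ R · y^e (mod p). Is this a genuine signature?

genuine

g^s mod p:
4^0 mod 113 = 1
R · y^e mod p:
16^2 = 256 ≡ 30
16^4 ≡ 30^2 = 900 ≡ 109
16^8 ≡ 109^2 = 11881 ≡ 16
16^16 ≡ 16^2 = 256 ≡ 30
16^32 ≡ 30^2 = 900 ≡ 109
16^64 ≡ 109^2 = 11881 ≡ 16
104 = 64 + 32 + 8, so 16^104 ≡ 16·109·16 ≡ 106 (mod 113)
16·106 = 1696 ≡ 1 (mod 113)
1 ≡ 1 (mod 113); signature holds.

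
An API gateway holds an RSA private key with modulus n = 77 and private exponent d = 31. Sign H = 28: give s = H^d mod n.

H^2 ≡ 28^2 = 784 ≡ 14
H^4 ≡ 14^2 = 196 ≡ 42
H^8 ≡ 42^2 = 1764 ≡ 70
H^16 ≡ 70^2 = 4900 ≡ 49
31 = 16 + 8 + 4 + 2 + 1, so H^31 ≡ 49·70·42·14·28 ≡ 28 (mod 77)

28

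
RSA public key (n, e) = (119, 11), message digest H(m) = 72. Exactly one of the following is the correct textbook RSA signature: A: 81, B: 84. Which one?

Candidate A: Squares mod 119: 81^1≡81, 81^2≡16, 81^4≡18, 81^8≡86; 11 = 8 + 2 + 1, so 81^11 ≡ 86·16·81 ≡ 72 (mod 119)
  → matches H(m) = 72
Candidate B: Squares mod 119: 84^1≡84, 84^2≡35, 84^4≡35, 84^8≡35; 11 = 8 + 2 + 1, so 84^11 ≡ 35·35·84 ≡ 84 (mod 119)

A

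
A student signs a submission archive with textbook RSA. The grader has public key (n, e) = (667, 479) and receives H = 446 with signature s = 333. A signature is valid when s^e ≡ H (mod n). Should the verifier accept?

reject

s^2 ≡ 333^2 = 110889 ≡ 167
s^4 ≡ 167^2 = 27889 ≡ 542
s^8 ≡ 542^2 = 293764 ≡ 284
s^16 ≡ 284^2 = 80656 ≡ 616
s^32 ≡ 616^2 = 379456 ≡ 600
s^64 ≡ 600^2 = 360000 ≡ 487
s^128 ≡ 487^2 = 237169 ≡ 384
s^256 ≡ 384^2 = 147456 ≡ 49
479 = 256 + 128 + 64 + 16 + 8 + 4 + 2 + 1, so s^479 ≡ 49·384·487·616·284·542·167·333 ≡ 221 (mod 667)
The recovered value 221 does not match the digest 446.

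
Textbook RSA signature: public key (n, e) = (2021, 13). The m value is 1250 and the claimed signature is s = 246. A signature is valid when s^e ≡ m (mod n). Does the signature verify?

Squares mod 2021: s^1≡246, s^2≡1907, s^4≡870, s^8≡1046
13 = 8 + 4 + 1, so s^13 ≡ 1046·870·246 ≡ 771 (mod 2021)
771 ≠ 1250, so verification fails.

does not verify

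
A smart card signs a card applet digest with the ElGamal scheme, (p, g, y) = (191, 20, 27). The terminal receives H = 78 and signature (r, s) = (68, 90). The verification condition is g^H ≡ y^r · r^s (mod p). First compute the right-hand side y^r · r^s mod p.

27^2 = 729 ≡ 156
27^4 ≡ 156^2 = 24336 ≡ 79
27^8 ≡ 79^2 = 6241 ≡ 129
27^16 ≡ 129^2 = 16641 ≡ 24
27^32 ≡ 24^2 = 576 ≡ 3
27^64 ≡ 3^2 = 9
68 = 64 + 4, so 27^68 ≡ 9·79 ≡ 138 (mod 191)
68^2 = 4624 ≡ 40
68^4 ≡ 40^2 = 1600 ≡ 72
68^8 ≡ 72^2 = 5184 ≡ 27
68^16 ≡ 27^2 = 729 ≡ 156
68^32 ≡ 156^2 = 24336 ≡ 79
68^64 ≡ 79^2 = 6241 ≡ 129
90 = 64 + 16 + 8 + 2, so 68^90 ≡ 129·156·27·40 ≡ 30 (mod 191)
y^r · r^s ≡ 138·30 = 4140 ≡ 129 (mod 191)

129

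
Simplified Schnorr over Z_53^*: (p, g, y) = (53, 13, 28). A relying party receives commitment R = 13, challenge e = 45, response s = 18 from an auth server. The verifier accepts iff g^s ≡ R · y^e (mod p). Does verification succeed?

passes

g^s mod p:
13^2 = 169 ≡ 10
13^4 ≡ 10^2 = 100 ≡ 47
13^8 ≡ 47^2 = 2209 ≡ 36
13^16 ≡ 36^2 = 1296 ≡ 24
18 = 16 + 2, so 13^18 ≡ 24·10 ≡ 28 (mod 53)
R · y^e mod p:
28^2 = 784 ≡ 42
28^4 ≡ 42^2 = 1764 ≡ 15
28^8 ≡ 15^2 = 225 ≡ 13
28^16 ≡ 13^2 = 169 ≡ 10
28^32 ≡ 10^2 = 100 ≡ 47
45 = 32 + 8 + 4 + 1, so 28^45 ≡ 47·13·15·28 ≡ 47 (mod 53)
13·47 = 611 ≡ 28 (mod 53)
28 ≡ 28 (mod 53); signature holds.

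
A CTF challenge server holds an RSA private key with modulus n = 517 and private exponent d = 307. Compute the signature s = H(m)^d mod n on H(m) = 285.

(H(m))^2 ≡ 285^2 = 81225 ≡ 56
(H(m))^4 ≡ 56^2 = 3136 ≡ 34
(H(m))^8 ≡ 34^2 = 1156 ≡ 122
(H(m))^16 ≡ 122^2 = 14884 ≡ 408
(H(m))^32 ≡ 408^2 = 166464 ≡ 507
(H(m))^64 ≡ 507^2 = 257049 ≡ 100
(H(m))^128 ≡ 100^2 = 10000 ≡ 177
(H(m))^256 ≡ 177^2 = 31329 ≡ 309
307 = 256 + 32 + 16 + 2 + 1, so (H(m))^307 ≡ 309·507·408·56·285 ≡ 263 (mod 517)

263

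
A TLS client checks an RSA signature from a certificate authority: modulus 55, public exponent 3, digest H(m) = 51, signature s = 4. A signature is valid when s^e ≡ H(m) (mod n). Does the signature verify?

does not verify

s^2 ≡ 4^2 = 16
3 = 2 + 1, so s^3 ≡ 16·4 ≡ 9 (mod 55)
The recovered value 9 does not match the digest 51.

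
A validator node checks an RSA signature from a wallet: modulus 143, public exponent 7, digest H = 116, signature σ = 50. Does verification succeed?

fails

Squares mod 143: σ^1≡50, σ^2≡69, σ^4≡42
7 = 4 + 2 + 1, so σ^7 ≡ 42·69·50 ≡ 41 (mod 143)
The recovered value 41 does not match the digest 116.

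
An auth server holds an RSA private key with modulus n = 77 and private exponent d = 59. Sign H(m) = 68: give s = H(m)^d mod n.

Squares mod 77: (H(m))^1≡68, (H(m))^2≡4, (H(m))^4≡16, (H(m))^8≡25, (H(m))^16≡9, (H(m))^32≡4
59 = 32 + 16 + 8 + 2 + 1, so (H(m))^59 ≡ 4·9·25·4·68 ≡ 17 (mod 77)

17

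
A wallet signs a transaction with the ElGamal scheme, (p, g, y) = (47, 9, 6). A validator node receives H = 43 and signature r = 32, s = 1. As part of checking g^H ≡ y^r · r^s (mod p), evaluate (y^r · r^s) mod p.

6^2 = 36
6^4 ≡ 36^2 = 1296 ≡ 27
6^8 ≡ 27^2 = 729 ≡ 24
6^16 ≡ 24^2 = 576 ≡ 12
6^32 ≡ 12^2 = 144 ≡ 3
32^1 mod 47 = 32
y^r · r^s ≡ 3·32 = 96 ≡ 2 (mod 47)

2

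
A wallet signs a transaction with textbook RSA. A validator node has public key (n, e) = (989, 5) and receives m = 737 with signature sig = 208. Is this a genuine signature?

genuine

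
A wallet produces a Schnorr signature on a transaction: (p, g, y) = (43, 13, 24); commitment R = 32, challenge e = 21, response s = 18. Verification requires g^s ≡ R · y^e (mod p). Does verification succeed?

g^s mod p:
Squares mod 43: 13^1≡13, 13^2≡40, 13^4≡9, 13^8≡38, 13^16≡25
18 = 16 + 2, so 13^18 ≡ 25·40 ≡ 11 (mod 43)
R · y^e mod p:
Squares mod 43: 24^1≡24, 24^2≡17, 24^4≡31, 24^8≡15, 24^16≡10
21 = 16 + 4 + 1, so 24^21 ≡ 10·31·24 ≡ 1 (mod 43)
32·1 = 32 ≡ 32 (mod 43)
11 ≠ 32; the check fails.

fails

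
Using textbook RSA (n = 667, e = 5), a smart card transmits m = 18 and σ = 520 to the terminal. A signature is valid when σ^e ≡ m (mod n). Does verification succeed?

σ^2 ≡ 520^2 = 270400 ≡ 265
σ^4 ≡ 265^2 = 70225 ≡ 190
5 = 4 + 1, so σ^5 ≡ 190·520 ≡ 84 (mod 667)
σ^5 mod 667 = 84, but m = 18.

fails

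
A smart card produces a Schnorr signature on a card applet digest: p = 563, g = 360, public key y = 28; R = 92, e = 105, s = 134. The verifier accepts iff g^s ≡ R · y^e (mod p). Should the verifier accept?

g^s mod p:
360^2 = 129600 ≡ 110
360^4 ≡ 110^2 = 12100 ≡ 277
360^8 ≡ 277^2 = 76729 ≡ 161
360^16 ≡ 161^2 = 25921 ≡ 23
360^32 ≡ 23^2 = 529
360^64 ≡ 529^2 = 279841 ≡ 30
360^128 ≡ 30^2 = 900 ≡ 337
134 = 128 + 4 + 2, so 360^134 ≡ 337·277·110 ≡ 396 (mod 563)
R · y^e mod p:
28^2 = 784 ≡ 221
28^4 ≡ 221^2 = 48841 ≡ 423
28^8 ≡ 423^2 = 178929 ≡ 458
28^16 ≡ 458^2 = 209764 ≡ 328
28^32 ≡ 328^2 = 107584 ≡ 51
28^64 ≡ 51^2 = 2601 ≡ 349
105 = 64 + 32 + 8 + 1, so 28^105 ≡ 349·51·458·28 ≡ 101 (mod 563)
92·101 = 9292 ≡ 284 (mod 563)
396 ≠ 284; the check fails.

reject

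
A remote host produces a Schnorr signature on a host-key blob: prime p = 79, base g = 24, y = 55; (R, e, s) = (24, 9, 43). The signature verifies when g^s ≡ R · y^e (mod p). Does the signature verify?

verifies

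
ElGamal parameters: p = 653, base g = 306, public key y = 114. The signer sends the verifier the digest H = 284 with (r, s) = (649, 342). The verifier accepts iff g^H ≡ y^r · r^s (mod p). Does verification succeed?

passes

Left side g^H mod p:
Squares mod 653: 306^1≡306, 306^2≡257, 306^4≡96, 306^8≡74, 306^16≡252, 306^32≡163, 306^64≡449, 306^128≡477, 306^256≡285
284 = 256 + 16 + 8 + 4, so 306^284 ≡ 285·252·74·96 ≡ 137 (mod 653)
Right side y^r · r^s mod p:
Squares mod 653: 114^1≡114, 114^2≡589, 114^4≡178, 114^8≡340, 114^16≡19, 114^32≡361, 114^64≡374, 114^128≡134, 114^256≡325, 114^512≡492
649 = 512 + 128 + 8 + 1, so 114^649 ≡ 492·134·340·114 ≡ 52 (mod 653)
Squares mod 653: 649^1≡649, 649^2≡16, 649^4≡256, 649^8≡236, 649^16≡191, 649^32≡566, 649^64≡386, 649^128≡112, 649^256≡137
342 = 256 + 64 + 16 + 4 + 2, so 649^342 ≡ 137·386·191·256·16 ≡ 191 (mod 653)
52·191 = 9932 ≡ 137 (mod 653)
137 ≡ 137 (mod 653), so the signature is genuine.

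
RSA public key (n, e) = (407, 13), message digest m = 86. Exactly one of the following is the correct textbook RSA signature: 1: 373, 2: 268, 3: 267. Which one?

Candidate 1: Squares mod 407: 373^1≡373, 373^2≡342, 373^4≡155, 373^8≡12; 13 = 8 + 4 + 1, so 373^13 ≡ 12·155·373 ≡ 252 (mod 407)
Candidate 2: Squares mod 407: 268^1≡268, 268^2≡192, 268^4≡234, 268^8≡218; 13 = 8 + 4 + 1, so 268^13 ≡ 218·234·268 ≡ 86 (mod 407)
  → matches m = 86
Candidate 3: Squares mod 407: 267^1≡267, 267^2≡64, 267^4≡26, 267^8≡269; 13 = 8 + 4 + 1, so 267^13 ≡ 269·26·267 ≡ 82 (mod 407)

2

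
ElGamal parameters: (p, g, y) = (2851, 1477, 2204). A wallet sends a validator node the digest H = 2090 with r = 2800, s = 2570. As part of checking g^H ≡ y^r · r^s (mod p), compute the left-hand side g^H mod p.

1477^2 = 2181529 ≡ 514
1477^4 ≡ 514^2 = 264196 ≡ 1904
1477^8 ≡ 1904^2 = 3625216 ≡ 1595
1477^16 ≡ 1595^2 = 2544025 ≡ 933
1477^32 ≡ 933^2 = 870489 ≡ 934
1477^64 ≡ 934^2 = 872356 ≡ 2801
1477^128 ≡ 2801^2 = 7845601 ≡ 2500
1477^256 ≡ 2500^2 = 6250000 ≡ 608
1477^512 ≡ 608^2 = 369664 ≡ 1885
1477^1024 ≡ 1885^2 = 3553225 ≡ 879
1477^2048 ≡ 879^2 = 772641 ≡ 20
2090 = 2048 + 32 + 8 + 2, so 1477^2090 ≡ 20·934·1595·514 ≡ 1353 (mod 2851)

1353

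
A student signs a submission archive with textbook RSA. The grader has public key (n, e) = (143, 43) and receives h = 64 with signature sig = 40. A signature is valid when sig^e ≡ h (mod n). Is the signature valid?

invalid

Squares mod 143: sig^1≡40, sig^2≡27, sig^4≡14, sig^8≡53, sig^16≡92, sig^32≡27
43 = 32 + 8 + 2 + 1, so sig^43 ≡ 27·53·27·40 ≡ 79 (mod 143)
sig^43 mod 143 = 79, but h = 64.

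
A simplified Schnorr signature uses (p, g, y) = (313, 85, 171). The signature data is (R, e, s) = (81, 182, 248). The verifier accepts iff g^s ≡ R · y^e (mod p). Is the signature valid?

invalid

g^s mod p:
85^2 = 7225 ≡ 26
85^4 ≡ 26^2 = 676 ≡ 50
85^8 ≡ 50^2 = 2500 ≡ 309
85^16 ≡ 309^2 = 95481 ≡ 16
85^32 ≡ 16^2 = 256
85^64 ≡ 256^2 = 65536 ≡ 119
85^128 ≡ 119^2 = 14161 ≡ 76
248 = 128 + 64 + 32 + 16 + 8, so 85^248 ≡ 76·119·256·16·309 ≡ 121 (mod 313)
R · y^e mod p:
171^2 = 29241 ≡ 132
171^4 ≡ 132^2 = 17424 ≡ 209
171^8 ≡ 209^2 = 43681 ≡ 174
171^16 ≡ 174^2 = 30276 ≡ 228
171^32 ≡ 228^2 = 51984 ≡ 26
171^64 ≡ 26^2 = 676 ≡ 50
171^128 ≡ 50^2 = 2500 ≡ 309
182 = 128 + 32 + 16 + 4 + 2, so 171^182 ≡ 309·26·228·209·132 ≡ 214 (mod 313)
81·214 = 17334 ≡ 119 (mod 313)
121 ≠ 119; the check fails.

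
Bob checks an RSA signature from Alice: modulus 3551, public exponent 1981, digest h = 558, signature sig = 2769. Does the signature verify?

verifies

Squares mod 3551: sig^1≡2769, sig^2≡752, sig^4≡895, sig^8≡2050, sig^16≡1667, sig^32≡2007, sig^64≡1215, sig^128≡2560, sig^256≡2005, sig^512≡293, sig^1024≡625
1981 = 1024 + 512 + 256 + 128 + 32 + 16 + 8 + 4 + 1, so sig^1981 ≡ 625·293·2005·2560·2007·1667·2050·895·2769 ≡ 558 (mod 3551)
sig^1981 mod 3551 = 558 matches h.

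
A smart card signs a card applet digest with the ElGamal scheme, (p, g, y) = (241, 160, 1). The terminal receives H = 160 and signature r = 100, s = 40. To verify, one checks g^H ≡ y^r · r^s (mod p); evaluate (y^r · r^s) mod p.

15

Squares mod 241: 1^1≡1, 1^2≡1, 1^4≡1, 1^8≡1, 1^16≡1, 1^32≡1, 1^64≡1
100 = 64 + 32 + 4, so 1^100 ≡ 1·1·1 ≡ 1 (mod 241)
Squares mod 241: 100^1≡100, 100^2≡119, 100^4≡183, 100^8≡231, 100^16≡100, 100^32≡119
40 = 32 + 8, so 100^40 ≡ 119·231 ≡ 15 (mod 241)
y^r · r^s ≡ 1·15 = 15 ≡ 15 (mod 241)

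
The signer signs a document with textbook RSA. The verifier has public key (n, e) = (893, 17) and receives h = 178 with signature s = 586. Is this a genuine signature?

Squares mod 893: s^1≡586, s^2≡484, s^4≡290, s^8≡158, s^16≡853
17 = 16 + 1, so s^17 ≡ 853·586 ≡ 671 (mod 893)
s^17 mod 893 = 671, but h = 178.

forged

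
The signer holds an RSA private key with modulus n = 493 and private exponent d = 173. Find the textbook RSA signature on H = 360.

Squares mod 493: H^1≡360, H^2≡434, H^4≡30, H^8≡407, H^16≡1, H^32≡1, H^64≡1, H^128≡1
173 = 128 + 32 + 8 + 4 + 1, so H^173 ≡ 1·1·407·30·360 ≡ 12 (mod 493)

12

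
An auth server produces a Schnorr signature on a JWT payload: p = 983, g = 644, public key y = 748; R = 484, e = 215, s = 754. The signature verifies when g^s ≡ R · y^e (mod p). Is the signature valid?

g^s mod p:
644^2 = 414736 ≡ 893
644^4 ≡ 893^2 = 797449 ≡ 236
644^8 ≡ 236^2 = 55696 ≡ 648
644^16 ≡ 648^2 = 419904 ≡ 163
644^32 ≡ 163^2 = 26569 ≡ 28
644^64 ≡ 28^2 = 784
644^128 ≡ 784^2 = 614656 ≡ 281
644^256 ≡ 281^2 = 78961 ≡ 321
644^512 ≡ 321^2 = 103041 ≡ 809
754 = 512 + 128 + 64 + 32 + 16 + 2, so 644^754 ≡ 809·281·784·28·163·893 ≡ 439 (mod 983)
R · y^e mod p:
748^2 = 559504 ≡ 177
748^4 ≡ 177^2 = 31329 ≡ 856
748^8 ≡ 856^2 = 732736 ≡ 401
748^16 ≡ 401^2 = 160801 ≡ 572
748^32 ≡ 572^2 = 327184 ≡ 828
748^64 ≡ 828^2 = 685584 ≡ 433
748^128 ≡ 433^2 = 187489 ≡ 719
215 = 128 + 64 + 16 + 4 + 2 + 1, so 748^215 ≡ 719·433·572·856·177·748 ≡ 804 (mod 983)
484·804 = 389136 ≡ 851 (mod 983)
439 ≠ 851; the check fails.

invalid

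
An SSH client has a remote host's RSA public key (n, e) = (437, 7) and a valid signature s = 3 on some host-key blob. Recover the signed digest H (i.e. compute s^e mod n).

2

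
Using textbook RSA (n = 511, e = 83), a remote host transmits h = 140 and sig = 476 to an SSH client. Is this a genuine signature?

sig^2 ≡ 476^2 = 226576 ≡ 203
sig^4 ≡ 203^2 = 41209 ≡ 329
sig^8 ≡ 329^2 = 108241 ≡ 420
sig^16 ≡ 420^2 = 176400 ≡ 105
sig^32 ≡ 105^2 = 11025 ≡ 294
sig^64 ≡ 294^2 = 86436 ≡ 77
83 = 64 + 16 + 2 + 1, so sig^83 ≡ 77·105·203·476 ≡ 140 (mod 511)
Since 140 equals the digest 140, verification succeeds.

genuine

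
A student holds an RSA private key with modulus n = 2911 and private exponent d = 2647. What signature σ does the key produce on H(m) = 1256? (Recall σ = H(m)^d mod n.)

Squares mod 2911: (H(m))^1≡1256, (H(m))^2≡2685, (H(m))^4≡1589, (H(m))^8≡1084, (H(m))^16≡1923, (H(m))^32≡959, (H(m))^64≡2716, (H(m))^128≡182, (H(m))^256≡1103, (H(m))^512≡2722, (H(m))^1024≡789, (H(m))^2048≡2478
2647 = 2048 + 512 + 64 + 16 + 4 + 2 + 1, so (H(m))^2647 ≡ 2478·2722·2716·1923·1589·2685·1256 ≡ 663 (mod 2911)

663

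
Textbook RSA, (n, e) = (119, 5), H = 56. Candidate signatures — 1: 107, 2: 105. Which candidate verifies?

Candidate 1: Squares mod 119: 107^1≡107, 107^2≡25, 107^4≡30; 5 = 4 + 1, so 107^5 ≡ 30·107 ≡ 116 (mod 119)
Candidate 2: Squares mod 119: 105^1≡105, 105^2≡77, 105^4≡98; 5 = 4 + 1, so 105^5 ≡ 98·105 ≡ 56 (mod 119)
  → matches H = 56

2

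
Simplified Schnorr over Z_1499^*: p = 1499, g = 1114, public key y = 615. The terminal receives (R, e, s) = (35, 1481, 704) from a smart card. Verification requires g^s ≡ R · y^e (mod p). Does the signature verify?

g^s mod p:
Squares mod 1499: 1114^1≡1114, 1114^2≡1323, 1114^4≡996, 1114^8≡1177, 1114^16≡253, 1114^32≡1051, 1114^64≡1337, 1114^128≡761, 1114^256≡507, 1114^512≡720
704 = 512 + 128 + 64, so 1114^704 ≡ 720·761·1337 ≡ 245 (mod 1499)
R · y^e mod p:
Squares mod 1499: 615^1≡615, 615^2≡477, 615^4≡1180, 615^8≡1328, 615^16≡760, 615^32≡485, 615^64≡1381, 615^128≡433, 615^256≡114, 615^512≡1004, 615^1024≡688
1481 = 1024 + 256 + 128 + 64 + 8 + 1, so 615^1481 ≡ 688·114·433·1381·1328·615 ≡ 432 (mod 1499)
35·432 = 15120 ≡ 130 (mod 1499)
245 ≠ 130; the check fails.

does not verify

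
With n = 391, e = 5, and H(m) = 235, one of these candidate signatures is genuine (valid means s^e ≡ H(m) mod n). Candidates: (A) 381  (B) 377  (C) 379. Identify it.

C

Candidate A: Squares mod 391: 381^1≡381, 381^2≡100, 381^4≡225; 5 = 4 + 1, so 381^5 ≡ 225·381 ≡ 96 (mod 391)
Candidate B: Squares mod 391: 377^1≡377, 377^2≡196, 377^4≡98; 5 = 4 + 1, so 377^5 ≡ 98·377 ≡ 192 (mod 391)
Candidate C: Squares mod 391: 379^1≡379, 379^2≡144, 379^4≡13; 5 = 4 + 1, so 379^5 ≡ 13·379 ≡ 235 (mod 391)
  → matches H(m) = 235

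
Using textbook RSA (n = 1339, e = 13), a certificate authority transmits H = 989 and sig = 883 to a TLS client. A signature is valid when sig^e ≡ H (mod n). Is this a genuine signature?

forged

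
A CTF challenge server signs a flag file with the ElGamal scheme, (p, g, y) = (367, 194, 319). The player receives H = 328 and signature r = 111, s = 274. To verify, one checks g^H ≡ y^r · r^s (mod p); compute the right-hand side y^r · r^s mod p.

Squares mod 367: 319^1≡319, 319^2≡102, 319^4≡128, 319^8≡236, 319^16≡279, 319^32≡37, 319^64≡268
111 = 64 + 32 + 8 + 4 + 2 + 1, so 319^111 ≡ 268·37·236·128·102·319 ≡ 74 (mod 367)
Squares mod 367: 111^1≡111, 111^2≡210, 111^4≡60, 111^8≡297, 111^16≡129, 111^32≡126, 111^64≡95, 111^128≡217, 111^256≡113
274 = 256 + 16 + 2, so 111^274 ≡ 113·129·210 ≡ 23 (mod 367)
y^r · r^s ≡ 74·23 = 1702 ≡ 234 (mod 367)

234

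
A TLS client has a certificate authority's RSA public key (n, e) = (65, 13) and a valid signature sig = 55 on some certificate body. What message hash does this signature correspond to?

55

sig^2 ≡ 55^2 = 3025 ≡ 35
sig^4 ≡ 35^2 = 1225 ≡ 55
sig^8 ≡ 55^2 = 3025 ≡ 35
13 = 8 + 4 + 1, so sig^13 ≡ 35·55·55 ≡ 55 (mod 65)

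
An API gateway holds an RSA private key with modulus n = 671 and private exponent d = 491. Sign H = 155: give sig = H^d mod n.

H^2 ≡ 155^2 = 24025 ≡ 540
H^4 ≡ 540^2 = 291600 ≡ 386
H^8 ≡ 386^2 = 148996 ≡ 34
H^16 ≡ 34^2 = 1156 ≡ 485
H^32 ≡ 485^2 = 235225 ≡ 375
H^64 ≡ 375^2 = 140625 ≡ 386
H^128 ≡ 386^2 = 148996 ≡ 34
H^256 ≡ 34^2 = 1156 ≡ 485
491 = 256 + 128 + 64 + 32 + 8 + 2 + 1, so H^491 ≡ 485·34·386·375·34·540·155 ≡ 89 (mod 671)

89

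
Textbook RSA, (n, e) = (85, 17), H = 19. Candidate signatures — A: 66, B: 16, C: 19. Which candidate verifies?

C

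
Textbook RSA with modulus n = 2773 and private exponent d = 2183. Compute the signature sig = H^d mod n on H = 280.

2056

H^2 ≡ 280^2 = 78400 ≡ 756
H^4 ≡ 756^2 = 571536 ≡ 298
H^8 ≡ 298^2 = 88804 ≡ 68
H^16 ≡ 68^2 = 4624 ≡ 1851
H^32 ≡ 1851^2 = 3426201 ≡ 1546
H^64 ≡ 1546^2 = 2390116 ≡ 2563
H^128 ≡ 2563^2 = 6568969 ≡ 2505
H^256 ≡ 2505^2 = 6275025 ≡ 2499
H^512 ≡ 2499^2 = 6245001 ≡ 205
H^1024 ≡ 205^2 = 42025 ≡ 430
H^2048 ≡ 430^2 = 184900 ≡ 1882
2183 = 2048 + 128 + 4 + 2 + 1, so H^2183 ≡ 1882·2505·298·756·280 ≡ 2056 (mod 2773)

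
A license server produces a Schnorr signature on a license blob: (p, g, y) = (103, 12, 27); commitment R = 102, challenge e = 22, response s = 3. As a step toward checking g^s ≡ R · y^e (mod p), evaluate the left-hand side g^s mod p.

12^2 = 144 ≡ 41
3 = 2 + 1, so 12^3 ≡ 41·12 ≡ 80 (mod 103)

80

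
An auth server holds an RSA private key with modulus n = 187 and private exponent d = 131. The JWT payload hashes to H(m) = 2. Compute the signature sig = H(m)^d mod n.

Squares mod 187: (H(m))^1≡2, (H(m))^2≡4, (H(m))^4≡16, (H(m))^8≡69, (H(m))^16≡86, (H(m))^32≡103, (H(m))^64≡137, (H(m))^128≡69
131 = 128 + 2 + 1, so (H(m))^131 ≡ 69·4·2 ≡ 178 (mod 187)

178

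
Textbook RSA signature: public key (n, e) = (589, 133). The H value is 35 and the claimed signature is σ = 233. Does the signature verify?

Squares mod 589: σ^1≡233, σ^2≡101, σ^4≡188, σ^8≡4, σ^16≡16, σ^32≡256, σ^64≡157, σ^128≡500
133 = 128 + 4 + 1, so σ^133 ≡ 500·188·233 ≡ 35 (mod 589)
35 = H, so the signature checks out.

verifies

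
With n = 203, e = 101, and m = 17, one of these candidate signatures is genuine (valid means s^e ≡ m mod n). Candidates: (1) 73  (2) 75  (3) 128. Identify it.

Candidate 1: Squares mod 203: 73^1≡73, 73^2≡51, 73^4≡165, 73^8≡23, 73^16≡123, 73^32≡107, 73^64≡81; 101 = 64 + 32 + 4 + 1, so 73^101 ≡ 81·107·165·73 ≡ 47 (mod 203)
Candidate 2: Squares mod 203: 75^1≡75, 75^2≡144, 75^4≡30, 75^8≡88, 75^16≡30, 75^32≡88, 75^64≡30; 101 = 64 + 32 + 4 + 1, so 75^101 ≡ 30·88·30·75 ≡ 17 (mod 203)
  → matches m = 17
Candidate 3: Squares mod 203: 128^1≡128, 128^2≡144, 128^4≡30, 128^8≡88, 128^16≡30, 128^32≡88, 128^64≡30; 101 = 64 + 32 + 4 + 1, so 128^101 ≡ 30·88·30·128 ≡ 186 (mod 203)

2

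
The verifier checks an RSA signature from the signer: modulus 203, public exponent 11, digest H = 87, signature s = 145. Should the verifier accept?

accept

s^11 mod 203 = 87
s^11 mod 203 = 87 matches H.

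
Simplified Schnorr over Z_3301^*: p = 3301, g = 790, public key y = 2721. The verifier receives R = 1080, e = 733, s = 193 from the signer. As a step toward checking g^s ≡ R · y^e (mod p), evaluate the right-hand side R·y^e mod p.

1954

Squares mod 3301: 2721^1≡2721, 2721^2≡2999, 2721^4≡2077, 2721^8≡2823, 2721^16≡715, 2721^32≡2871, 2721^64≡44, 2721^128≡1936, 2721^256≡1461, 2721^512≡2075
733 = 512 + 128 + 64 + 16 + 8 + 4 + 1, so 2721^733 ≡ 2075·1936·44·715·2823·2077·2721 ≡ 1365 (mod 3301)
R · y^e ≡ 1080·1365 = 1474200 ≡ 1954 (mod 3301)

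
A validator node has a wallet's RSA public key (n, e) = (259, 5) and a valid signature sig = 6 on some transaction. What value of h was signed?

Squares mod 259: sig^1≡6, sig^2≡36, sig^4≡1
5 = 4 + 1, so sig^5 ≡ 1·6 ≡ 6 (mod 259)

6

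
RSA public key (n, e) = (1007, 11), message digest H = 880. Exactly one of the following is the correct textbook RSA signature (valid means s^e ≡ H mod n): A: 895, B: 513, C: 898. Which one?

C

Candidate A: Squares mod 1007: 895^1≡895, 895^2≡460, 895^4≡130, 895^8≡788; 11 = 8 + 2 + 1, so 895^11 ≡ 788·460·895 ≡ 452 (mod 1007)
Candidate B: Squares mod 1007: 513^1≡513, 513^2≡342, 513^4≡152, 513^8≡950; 11 = 8 + 2 + 1, so 513^11 ≡ 950·342·513 ≡ 95 (mod 1007)
Candidate C: Squares mod 1007: 898^1≡898, 898^2≡804, 898^4≡929, 898^8≡42; 11 = 8 + 2 + 1, so 898^11 ≡ 42·804·898 ≡ 880 (mod 1007)
  → matches H = 880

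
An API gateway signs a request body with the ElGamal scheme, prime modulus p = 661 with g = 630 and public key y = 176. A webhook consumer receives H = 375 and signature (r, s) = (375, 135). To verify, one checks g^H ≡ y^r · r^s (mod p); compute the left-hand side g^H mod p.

634

630^375 mod 661 = 634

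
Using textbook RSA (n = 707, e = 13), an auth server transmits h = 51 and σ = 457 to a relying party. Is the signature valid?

σ^2 ≡ 457^2 = 208849 ≡ 284
σ^4 ≡ 284^2 = 80656 ≡ 58
σ^8 ≡ 58^2 = 3364 ≡ 536
13 = 8 + 4 + 1, so σ^13 ≡ 536·58·457 ≡ 51 (mod 707)
σ^13 mod 707 = 51 matches h.

valid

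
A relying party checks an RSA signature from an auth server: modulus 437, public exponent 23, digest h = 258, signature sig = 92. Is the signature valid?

sig^23 mod 437 = 23
The recovered value 23 does not match the digest 258.

invalid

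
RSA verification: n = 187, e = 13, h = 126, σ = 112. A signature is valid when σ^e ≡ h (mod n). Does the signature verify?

does not verify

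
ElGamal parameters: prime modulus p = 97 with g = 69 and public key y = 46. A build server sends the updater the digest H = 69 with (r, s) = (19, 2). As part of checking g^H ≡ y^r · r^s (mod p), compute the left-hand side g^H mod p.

Squares mod 97: 69^1≡69, 69^2≡8, 69^4≡64, 69^8≡22, 69^16≡96, 69^32≡1, 69^64≡1
69 = 64 + 4 + 1, so 69^69 ≡ 1·64·69 ≡ 51 (mod 97)

51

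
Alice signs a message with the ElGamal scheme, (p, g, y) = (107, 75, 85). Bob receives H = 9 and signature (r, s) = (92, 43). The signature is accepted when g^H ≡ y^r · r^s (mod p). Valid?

Left side g^H mod p:
Squares mod 107: 75^1≡75, 75^2≡61, 75^4≡83, 75^8≡41
9 = 8 + 1, so 75^9 ≡ 41·75 ≡ 79 (mod 107)
Right side y^r · r^s mod p:
Squares mod 107: 85^1≡85, 85^2≡56, 85^4≡33, 85^8≡19, 85^16≡40, 85^32≡102, 85^64≡25
92 = 64 + 16 + 8 + 4, so 85^92 ≡ 25·40·19·33 ≡ 87 (mod 107)
Squares mod 107: 92^1≡92, 92^2≡11, 92^4≡14, 92^8≡89, 92^16≡3, 92^32≡9
43 = 32 + 8 + 2 + 1, so 92^43 ≡ 9·89·11·92 ≡ 87 (mod 107)
87·87 = 7569 ≡ 79 (mod 107)
79 ≡ 79 (mod 107), so the signature is genuine.

yes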